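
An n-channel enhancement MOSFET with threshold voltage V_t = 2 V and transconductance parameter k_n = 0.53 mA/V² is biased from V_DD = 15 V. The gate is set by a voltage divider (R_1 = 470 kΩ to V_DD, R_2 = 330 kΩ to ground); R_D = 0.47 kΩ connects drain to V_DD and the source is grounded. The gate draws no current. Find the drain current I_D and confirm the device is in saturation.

V_G = V_DD·R_2/(R_1+R_2) = 15×330/800 = 6.19 V. With the source grounded, V_GS = V_G = 6.19 V.
Assume saturation: I_D = (k_n/2)(V_GS − V_t)² = (0.53/2)×(6.19 − 2)² = 0.265×4.19² = 4.65 mA.
V_DS = V_DD − I_D·R_D = 15 − 4.65×0.47 = 12.8 V.
Saturation requires V_DS ≥ V_GS − V_t = 4.19 V; 12.8 ≥ 4.19 ✓.

I_D ≈ 4.6 mA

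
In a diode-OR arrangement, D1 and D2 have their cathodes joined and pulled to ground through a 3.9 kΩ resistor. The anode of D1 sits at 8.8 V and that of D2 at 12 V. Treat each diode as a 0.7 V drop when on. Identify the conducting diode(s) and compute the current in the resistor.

Assume both conduct. Then node N would need to be at both 8.8−0.7 = 8.1 V and 12−0.7 = 11.3 V, which is impossible.
Assume only D2 conducts: V_N = 12 − 0.7 = 11.3 V, so I_R = 11.3/3.9 = 2.9 mA.
Check D1: its anode-to-cathode voltage is 8.8 − 11.3 = -2.5 V < 0.7 V, so it is off. The assumption is consistent.

Only D2 conducts; I_R ≈ 2.9 mA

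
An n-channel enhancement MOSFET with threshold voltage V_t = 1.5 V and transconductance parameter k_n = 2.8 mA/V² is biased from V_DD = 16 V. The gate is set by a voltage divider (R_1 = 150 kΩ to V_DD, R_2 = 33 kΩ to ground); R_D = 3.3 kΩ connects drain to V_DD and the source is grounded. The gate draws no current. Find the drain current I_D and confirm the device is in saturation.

I_D ≈ 2.7 mA

V_G = V_DD·R_2/(R_1+R_2) = 16×33/183 = 2.89 V. With the source grounded, V_GS = V_G = 2.89 V.
Assume saturation: I_D = (k_n/2)(V_GS − V_t)² = (2.8/2)×(2.89 − 1.5)² = 1.4×1.39² = 2.69 mA.
V_DS = V_DD − I_D·R_D = 16 − 2.69×3.3 = 7.13 V.
Saturation requires V_DS ≥ V_GS − V_t = 1.39 V; 7.13 ≥ 1.39 ✓.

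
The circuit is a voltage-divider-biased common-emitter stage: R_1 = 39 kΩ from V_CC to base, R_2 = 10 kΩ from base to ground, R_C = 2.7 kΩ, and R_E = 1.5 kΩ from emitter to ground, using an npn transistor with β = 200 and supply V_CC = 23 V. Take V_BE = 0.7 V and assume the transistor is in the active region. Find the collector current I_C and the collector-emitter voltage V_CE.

I_C ≈ 2.6 mA, V_CE ≈ 12 V

Thevenize the base divider: V_Th = V_CC·R_2/(R_1+R_2) = 23×10/49 = 4.69 V, R_Th = R_1‖R_2 = 7.96 kΩ.
Base-emitter loop: V_Th = I_B·R_Th + V_BE + (β+1)I_B·R_E, so I_B = (4.69 − 0.7) / (7.96 + 201×1.5) = 0.0129 mA.
I_C = β·I_B = 200×0.0129 = 2.58 mA, and I_E = (β+1)I_B = 2.59 mA.
V_CE = V_CC − I_C·R_C − I_E·R_E = 23 − 2.58×2.7 − 2.59×1.5 = 12.1 V.
V_CE = 12.1 V > 0.2 V confirms active-region operation.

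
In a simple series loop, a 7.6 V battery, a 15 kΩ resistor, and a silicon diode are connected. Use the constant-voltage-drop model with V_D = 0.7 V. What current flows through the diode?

KVL around the loop: 7.6 = V_D + I·R = 0.7 + I × 15 kΩ.
So I = (7.6 − 0.7) / 15 kΩ = 6.9 / 15 = 0.46 mA.

I ≈ 0.46 mA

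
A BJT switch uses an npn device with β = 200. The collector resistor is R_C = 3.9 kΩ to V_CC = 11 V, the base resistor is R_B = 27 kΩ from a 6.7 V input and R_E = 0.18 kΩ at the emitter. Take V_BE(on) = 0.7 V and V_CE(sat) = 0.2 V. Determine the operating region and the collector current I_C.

Assume active: I_B = (6.7 − 0.7)/(27 + 201×0.18) = 0.095 mA, I_C = β·I_B = 19 mA.
Then V_CE = 11 − 19×3.9 − 19.1×0.18 = -66.5 V < 0.2 V — the active assumption fails.
Re-solve with V_CE = 0.2 V. KCL at the emitter: V_E/R_E = (V_BB−0.7−V_E)/R_B + (V_CC−0.2−V_E)/R_C, giving V_E = 0.511 V.
I_C = (V_CC − 0.2 − V_E)/R_C = (10.8 − 0.511)/3.9 = 2.64 mA.
Check: I_B = (6 − 0.511)/27 = 0.203 mA, and β·I_B = 40.7 mA > I_C, confirming saturation.

saturation; I_C ≈ 2.6 mA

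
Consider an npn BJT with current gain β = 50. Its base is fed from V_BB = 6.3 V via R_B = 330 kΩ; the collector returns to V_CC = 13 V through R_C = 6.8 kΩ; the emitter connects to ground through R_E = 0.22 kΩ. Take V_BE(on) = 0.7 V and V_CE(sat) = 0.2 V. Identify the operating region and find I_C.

Assume active. Base-emitter loop: I_B = (V_BB − V_BE)/(R_B + (β+1)R_E) = (6.3 − 0.7)/(330 + 51×0.22) = 0.0164 mA.
I_C = β·I_B = 50×0.0164 = 0.821 mA.
V_CE = V_CC − I_C·R_C − I_E·R_E = 13 − 0.821×6.8 − 0.837×0.22 = 7.24 V > V_CE(sat), so the active-region assumption holds.

active; I_C ≈ 0.82 mA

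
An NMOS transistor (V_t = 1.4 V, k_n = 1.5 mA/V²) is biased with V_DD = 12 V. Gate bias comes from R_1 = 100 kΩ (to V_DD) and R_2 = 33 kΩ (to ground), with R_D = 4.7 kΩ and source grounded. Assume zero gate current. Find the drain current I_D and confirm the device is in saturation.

V_G = V_DD·R_2/(R_1+R_2) = 12×33/133 = 2.98 V. With the source grounded, V_GS = V_G = 2.98 V.
Assume saturation: I_D = (k_n/2)(V_GS − V_t)² = (1.5/2)×(2.98 − 1.4)² = 0.75×1.58² = 1.87 mA.
V_DS = V_DD − I_D·R_D = 12 − 1.87×4.7 = 3.23 V.
Saturation requires V_DS ≥ V_GS − V_t = 1.58 V; 3.23 ≥ 1.58 ✓.

I_D ≈ 1.9 mA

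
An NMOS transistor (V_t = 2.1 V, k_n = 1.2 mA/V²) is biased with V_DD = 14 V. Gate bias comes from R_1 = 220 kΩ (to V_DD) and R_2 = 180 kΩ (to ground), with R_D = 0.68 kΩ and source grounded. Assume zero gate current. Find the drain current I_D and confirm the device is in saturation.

I_D ≈ 11 mA

V_G = V_DD·R_2/(R_1+R_2) = 14×180/400 = 6.3 V. With the source grounded, V_GS = V_G = 6.3 V.
Assume saturation: I_D = (k_n/2)(V_GS − V_t)² = (1.2/2)×(6.3 − 2.1)² = 0.6×4.2² = 10.6 mA.
V_DS = V_DD − I_D·R_D = 14 − 10.6×0.68 = 6.8 V.
Saturation requires V_DS ≥ V_GS − V_t = 4.2 V; 6.8 ≥ 4.2 ✓.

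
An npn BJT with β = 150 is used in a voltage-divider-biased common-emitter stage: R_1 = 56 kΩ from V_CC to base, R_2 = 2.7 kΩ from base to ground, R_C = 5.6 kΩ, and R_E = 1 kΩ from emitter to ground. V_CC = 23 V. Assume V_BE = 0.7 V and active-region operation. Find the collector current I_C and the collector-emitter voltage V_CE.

I_C ≈ 0.35 mA, V_CE ≈ 21 V

Thevenize the base divider: V_Th = V_CC·R_2/(R_1+R_2) = 23×2.7/58.7 = 1.06 V, R_Th = R_1‖R_2 = 2.58 kΩ.
Base-emitter loop: V_Th = I_B·R_Th + V_BE + (β+1)I_B·R_E, so I_B = (1.06 − 0.7) / (2.58 + 151×1) = 0.00233 mA.
I_C = β·I_B = 150×0.00233 = 0.35 mA, and I_E = (β+1)I_B = 0.352 mA.
V_CE = V_CC − I_C·R_C − I_E·R_E = 23 − 0.35×5.6 − 0.352×1 = 20.7 V.
V_CE = 20.7 V > 0.2 V confirms active-region operation.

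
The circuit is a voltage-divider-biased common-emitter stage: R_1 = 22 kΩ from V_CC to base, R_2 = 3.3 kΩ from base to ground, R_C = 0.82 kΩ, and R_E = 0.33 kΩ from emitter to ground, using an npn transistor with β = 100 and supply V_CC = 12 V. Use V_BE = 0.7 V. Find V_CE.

Thevenize the base divider: V_Th = V_CC·R_2/(R_1+R_2) = 12×3.3/25.3 = 1.57 V, R_Th = R_1‖R_2 = 2.87 kΩ.
Base-emitter loop: V_Th = I_B·R_Th + V_BE + (β+1)I_B·R_E, so I_B = (1.57 − 0.7) / (2.87 + 101×0.33) = 0.0239 mA.
I_C = β·I_B = 100×0.0239 = 2.39 mA, and I_E = (β+1)I_B = 2.41 mA.
V_CE = V_CC − I_C·R_C − I_E·R_E = 12 − 2.39×0.82 − 2.41×0.33 = 9.24 V.
V_CE = 9.24 V > 0.2 V confirms active-region operation.

V_CE ≈ 9.2 V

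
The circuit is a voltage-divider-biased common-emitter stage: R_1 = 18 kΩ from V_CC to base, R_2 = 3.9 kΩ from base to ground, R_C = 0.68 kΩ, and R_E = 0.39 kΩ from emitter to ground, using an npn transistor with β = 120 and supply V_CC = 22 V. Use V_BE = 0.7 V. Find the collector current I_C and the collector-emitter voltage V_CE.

Thevenize the base divider: V_Th = V_CC·R_2/(R_1+R_2) = 22×3.9/21.9 = 3.92 V, R_Th = R_1‖R_2 = 3.21 kΩ.
Base-emitter loop: V_Th = I_B·R_Th + V_BE + (β+1)I_B·R_E, so I_B = (3.92 − 0.7) / (3.21 + 121×0.39) = 0.0639 mA.
I_C = β·I_B = 120×0.0639 = 7.66 mA, and I_E = (β+1)I_B = 7.73 mA.
V_CE = V_CC − I_C·R_C − I_E·R_E = 22 − 7.66×0.68 − 7.73×0.39 = 13.8 V.
V_CE = 13.8 V > 0.2 V confirms active-region operation.

I_C ≈ 7.7 mA, V_CE ≈ 14 V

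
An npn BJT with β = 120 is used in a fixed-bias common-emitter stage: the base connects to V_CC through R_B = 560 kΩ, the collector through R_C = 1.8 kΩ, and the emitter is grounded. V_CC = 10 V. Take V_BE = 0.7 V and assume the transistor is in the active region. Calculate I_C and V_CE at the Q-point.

Base loop: V_CC = I_B·R_B + V_BE, so I_B = (10 − 0.7)/560 kΩ = 0.0166 mA.
In the active region I_C = β·I_B = 120 × 0.0166 = 1.99 mA.
Collector loop: V_CE = V_CC − I_C·R_C = 10 − 1.99×1.8 = 6.41 V.
Since V_CE = 6.41 V > V_CE(sat) ≈ 0.2 V, the transistor is in the active region as assumed.

I_C ≈ 2 mA, V_CE ≈ 6.4 V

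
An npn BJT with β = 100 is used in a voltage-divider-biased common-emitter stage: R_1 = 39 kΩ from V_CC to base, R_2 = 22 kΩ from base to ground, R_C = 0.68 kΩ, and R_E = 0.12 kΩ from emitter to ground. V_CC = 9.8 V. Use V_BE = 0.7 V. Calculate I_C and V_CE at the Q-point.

I_C ≈ 11 mA, V_CE ≈ 1.1 V

Thevenize the base divider: V_Th = V_CC·R_2/(R_1+R_2) = 9.8×22/61 = 3.53 V, R_Th = R_1‖R_2 = 14.1 kΩ.
Base-emitter loop: V_Th = I_B·R_Th + V_BE + (β+1)I_B·R_E, so I_B = (3.53 − 0.7) / (14.1 + 101×0.12) = 0.108 mA.
I_C = β·I_B = 100×0.108 = 10.8 mA, and I_E = (β+1)I_B = 10.9 mA.
V_CE = V_CC − I_C·R_C − I_E·R_E = 9.8 − 10.8×0.68 − 10.9×0.12 = 1.13 V.
V_CE = 1.13 V > 0.2 V confirms active-region operation.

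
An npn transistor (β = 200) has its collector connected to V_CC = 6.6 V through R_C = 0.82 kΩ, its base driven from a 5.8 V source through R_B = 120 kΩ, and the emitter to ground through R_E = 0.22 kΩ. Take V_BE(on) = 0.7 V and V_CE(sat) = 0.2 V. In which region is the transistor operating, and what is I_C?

Assume active: I_B = (5.8 − 0.7)/(120 + 201×0.22) = 0.0311 mA, I_C = β·I_B = 6.21 mA.
Then V_CE = 6.6 − 6.21×0.82 − 6.24×0.22 = 0.134 V < 0.2 V — the active assumption fails.
Re-solve with V_CE = 0.2 V. KCL at the emitter: V_E/R_E = (V_BB−0.7−V_E)/R_B + (V_CC−0.2−V_E)/R_C, giving V_E = 1.36 V.
I_C = (V_CC − 0.2 − V_E)/R_C = (6.4 − 1.36)/0.82 = 6.15 mA.
Check: I_B = (5.1 − 1.36)/120 = 0.0312 mA, and β·I_B = 6.23 mA > I_C, confirming saturation.

saturation; I_C ≈ 6.1 mA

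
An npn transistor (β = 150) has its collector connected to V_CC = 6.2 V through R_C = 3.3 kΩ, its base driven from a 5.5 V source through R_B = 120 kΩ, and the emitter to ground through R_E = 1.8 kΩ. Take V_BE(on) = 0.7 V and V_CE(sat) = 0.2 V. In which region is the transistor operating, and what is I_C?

saturation; I_C ≈ 1.2 mA

Assume active: I_B = (5.5 − 0.7)/(120 + 151×1.8) = 0.0123 mA, I_C = β·I_B = 1.84 mA.
Then V_CE = 6.2 − 1.84×3.3 − 1.85×1.8 = -3.19 V < 0.2 V — the active assumption fails.
Re-solve with V_CE = 0.2 V. KCL at the emitter: V_E/R_E = (V_BB−0.7−V_E)/R_B + (V_CC−0.2−V_E)/R_C, giving V_E = 2.14 V.
I_C = (V_CC − 0.2 − V_E)/R_C = (6 − 2.14)/3.3 = 1.17 mA.
Check: I_B = (4.8 − 2.14)/120 = 0.0221 mA, and β·I_B = 3.32 mA > I_C, confirming saturation.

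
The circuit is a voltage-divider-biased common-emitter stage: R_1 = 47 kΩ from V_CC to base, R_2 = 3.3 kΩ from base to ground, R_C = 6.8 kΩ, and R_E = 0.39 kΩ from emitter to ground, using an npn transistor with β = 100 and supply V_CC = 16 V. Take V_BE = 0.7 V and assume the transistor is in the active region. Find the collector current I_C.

I_C ≈ 0.82 mA

Thevenize the base divider: V_Th = V_CC·R_2/(R_1+R_2) = 16×3.3/50.3 = 1.05 V, R_Th = R_1‖R_2 = 3.08 kΩ.
Base-emitter loop: V_Th = I_B·R_Th + V_BE + (β+1)I_B·R_E, so I_B = (1.05 − 0.7) / (3.08 + 101×0.39) = 0.00823 mA.
I_C = β·I_B = 100×0.00823 = 0.823 mA, and I_E = (β+1)I_B = 0.832 mA.
V_CE = V_CC − I_C·R_C − I_E·R_E = 16 − 0.823×6.8 − 0.832×0.39 = 10.1 V.
V_CE = 10.1 V > 0.2 V confirms active-region operation.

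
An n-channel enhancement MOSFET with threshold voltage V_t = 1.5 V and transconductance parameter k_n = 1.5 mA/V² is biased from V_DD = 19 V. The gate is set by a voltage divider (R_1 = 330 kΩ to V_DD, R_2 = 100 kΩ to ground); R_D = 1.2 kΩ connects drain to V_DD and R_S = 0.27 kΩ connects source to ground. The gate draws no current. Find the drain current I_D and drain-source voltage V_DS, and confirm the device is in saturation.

I_D ≈ 3.2 mA, V_DS ≈ 14 V

V_G = V_DD·R_2/(R_1+R_2) = 19×100/430 = 4.42 V.
Assume saturation: I_D = (k_n/2)(V_GS − V_t)² with V_GS = V_G − I_D·R_S = 4.42 − 0.27·I_D.
Substituting gives 0.0547·I_D² − 2.18·I_D + 6.39 = 0, with roots I_D = 3.18 or 36.7 mA.
The root I_D = 36.7 mA gives V_GS = -5.5 V ≤ V_t, so take I_D = 3.18 mA.
Then V_GS = 3.56 V and V_DS = V_DD − I_D(R_D+R_S) = 19 − 3.18×1.47 = 14.3 V.
Saturation requires V_DS ≥ V_GS − V_t = 2.06 V; 14.3 ≥ 2.06 ✓.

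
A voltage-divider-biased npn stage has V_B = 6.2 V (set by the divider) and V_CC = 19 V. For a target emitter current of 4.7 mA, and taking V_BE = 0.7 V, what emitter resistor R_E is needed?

R_E ≈ 1.2 kΩ

V_E = V_B − V_BE = 6.2 − 0.7 = 5.5 V.
R_E = V_E / I_E = 5.5 / 4.7 = 1.17 kΩ.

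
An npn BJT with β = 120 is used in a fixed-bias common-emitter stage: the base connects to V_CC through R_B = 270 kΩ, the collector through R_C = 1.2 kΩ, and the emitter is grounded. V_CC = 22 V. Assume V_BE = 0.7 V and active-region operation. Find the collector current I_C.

I_C ≈ 9.5 mA

Base loop: V_CC = I_B·R_B + V_BE, so I_B = (22 − 0.7)/270 kΩ = 0.0789 mA.
In the active region I_C = β·I_B = 120 × 0.0789 = 9.47 mA.
Collector loop: V_CE = V_CC − I_C·R_C = 22 − 9.47×1.2 = 10.6 V.
Since V_CE = 10.6 V > V_CE(sat) ≈ 0.2 V, the transistor is in the active region as assumed.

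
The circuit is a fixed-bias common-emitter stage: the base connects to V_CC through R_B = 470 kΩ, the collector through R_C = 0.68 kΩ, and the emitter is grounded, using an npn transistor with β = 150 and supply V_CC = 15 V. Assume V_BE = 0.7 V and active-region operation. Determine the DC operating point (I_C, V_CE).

I_C ≈ 4.6 mA, V_CE ≈ 12 V

Base loop: V_CC = I_B·R_B + V_BE, so I_B = (15 − 0.7)/470 kΩ = 0.0304 mA.
In the active region I_C = β·I_B = 150 × 0.0304 = 4.56 mA.
Collector loop: V_CE = V_CC − I_C·R_C = 15 − 4.56×0.68 = 11.9 V.
Since V_CE = 11.9 V > V_CE(sat) ≈ 0.2 V, the transistor is in the active region as assumed.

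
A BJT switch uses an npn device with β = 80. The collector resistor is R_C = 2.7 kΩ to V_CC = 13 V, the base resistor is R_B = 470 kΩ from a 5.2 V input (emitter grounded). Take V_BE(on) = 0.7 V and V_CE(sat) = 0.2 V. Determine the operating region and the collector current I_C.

active; I_C ≈ 0.77 mA

Assume active. Base-emitter loop: I_B = (V_BB − V_BE)/R_B = (5.2 − 0.7)/470 = 0.00957 mA.
I_C = β·I_B = 80×0.00957 = 0.766 mA.
V_CE = V_CC − I_C·R_C = 13 − 0.766×2.7 = 10.9 V > V_CE(sat), so the active-region assumption holds.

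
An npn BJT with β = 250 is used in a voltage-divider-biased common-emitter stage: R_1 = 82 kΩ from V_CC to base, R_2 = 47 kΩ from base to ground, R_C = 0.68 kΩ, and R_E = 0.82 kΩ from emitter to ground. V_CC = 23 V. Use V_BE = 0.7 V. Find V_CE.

Thevenize the base divider: V_Th = V_CC·R_2/(R_1+R_2) = 23×47/129 = 8.38 V, R_Th = R_1‖R_2 = 29.9 kΩ.
Base-emitter loop: V_Th = I_B·R_Th + V_BE + (β+1)I_B·R_E, so I_B = (8.38 − 0.7) / (29.9 + 251×0.82) = 0.0326 mA.
I_C = β·I_B = 250×0.0326 = 8.15 mA, and I_E = (β+1)I_B = 8.18 mA.
V_CE = V_CC − I_C·R_C − I_E·R_E = 23 − 8.15×0.68 − 8.18×0.82 = 10.8 V.
V_CE = 10.8 V > 0.2 V confirms active-region operation.

V_CE ≈ 11 V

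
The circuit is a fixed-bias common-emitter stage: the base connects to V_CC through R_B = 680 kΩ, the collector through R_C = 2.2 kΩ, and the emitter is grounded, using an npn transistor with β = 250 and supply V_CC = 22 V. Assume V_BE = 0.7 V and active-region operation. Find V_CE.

V_CE ≈ 4.8 V

Base loop: V_CC = I_B·R_B + V_BE, so I_B = (22 − 0.7)/680 kΩ = 0.0313 mA.
In the active region I_C = β·I_B = 250 × 0.0313 = 7.83 mA.
Collector loop: V_CE = V_CC − I_C·R_C = 22 − 7.83×2.2 = 4.77 V.
Since V_CE = 4.77 V > V_CE(sat) ≈ 0.2 V, the transistor is in the active region as assumed.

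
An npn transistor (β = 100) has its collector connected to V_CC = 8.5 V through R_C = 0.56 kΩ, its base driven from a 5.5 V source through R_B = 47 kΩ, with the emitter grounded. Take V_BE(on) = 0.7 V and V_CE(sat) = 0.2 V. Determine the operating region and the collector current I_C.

Assume active. Base-emitter loop: I_B = (V_BB − V_BE)/R_B = (5.5 − 0.7)/47 = 0.102 mA.
I_C = β·I_B = 100×0.102 = 10.2 mA.
V_CE = V_CC − I_C·R_C = 8.5 − 10.2×0.56 = 2.78 V > V_CE(sat), so the active-region assumption holds.

active; I_C ≈ 10 mA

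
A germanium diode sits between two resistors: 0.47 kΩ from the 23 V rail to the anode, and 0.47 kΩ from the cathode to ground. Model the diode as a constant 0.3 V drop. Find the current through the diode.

I ≈ 24 mA

The two resistors are in series with the diode, so KVL gives 23 = I·0.47 + 0.3 + I·0.47.
I = (23 − 0.3) / (0.47 + 0.47) kΩ = 22.7 / 0.94 = 24.1 mA.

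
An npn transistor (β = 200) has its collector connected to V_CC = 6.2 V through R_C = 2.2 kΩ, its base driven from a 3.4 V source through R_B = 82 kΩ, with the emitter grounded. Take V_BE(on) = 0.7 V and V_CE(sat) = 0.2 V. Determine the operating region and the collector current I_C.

Assume active: I_B = (3.4 − 0.7)/82 = 0.0329 mA, giving I_C = β·I_B = 6.59 mA.
But then V_CE = 6.2 − 6.59×2.2 = -8.29 V < V_CE(sat) = 0.2 V — impossible in the active region.
So the transistor is saturated. With V_CE = 0.2 V, I_C = (V_CC − 0.2)/R_C = 6/2.2 = 2.73 mA.
Check: β·I_B = 6.59 mA > I_C = 2.73 mA, confirming saturation.

saturation; I_C ≈ 2.7 mA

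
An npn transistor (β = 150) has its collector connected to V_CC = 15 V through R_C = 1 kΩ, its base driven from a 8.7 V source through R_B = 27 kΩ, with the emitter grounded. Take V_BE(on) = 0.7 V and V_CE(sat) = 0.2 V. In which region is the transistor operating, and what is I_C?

saturation; I_C ≈ 15 mA

Assume active: I_B = (8.7 − 0.7)/27 = 0.296 mA, giving I_C = β·I_B = 44.4 mA.
But then V_CE = 15 − 44.4×1 = -29.4 V < V_CE(sat) = 0.2 V — impossible in the active region.
So the transistor is saturated. With V_CE = 0.2 V, I_C = (V_CC − 0.2)/R_C = 14.8/1 = 14.8 mA.
Check: β·I_B = 44.4 mA > I_C = 14.8 mA, confirming saturation.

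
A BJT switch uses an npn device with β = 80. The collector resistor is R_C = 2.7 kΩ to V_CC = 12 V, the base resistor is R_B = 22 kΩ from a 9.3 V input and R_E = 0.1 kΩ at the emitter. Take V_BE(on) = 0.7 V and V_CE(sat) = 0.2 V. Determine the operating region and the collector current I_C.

saturation; I_C ≈ 4.2 mA

Assume active: I_B = (9.3 − 0.7)/(22 + 81×0.1) = 0.286 mA, I_C = β·I_B = 22.9 mA.
Then V_CE = 12 − 22.9×2.7 − 23.1×0.1 = -52 V < 0.2 V — the active assumption fails.
Re-solve with V_CE = 0.2 V. KCL at the emitter: V_E/R_E = (V_BB−0.7−V_E)/R_B + (V_CC−0.2−V_E)/R_C, giving V_E = 0.457 V.
I_C = (V_CC − 0.2 − V_E)/R_C = (11.8 − 0.457)/2.7 = 4.2 mA.
Check: I_B = (8.6 − 0.457)/22 = 0.37 mA, and β·I_B = 29.6 mA > I_C, confirming saturation.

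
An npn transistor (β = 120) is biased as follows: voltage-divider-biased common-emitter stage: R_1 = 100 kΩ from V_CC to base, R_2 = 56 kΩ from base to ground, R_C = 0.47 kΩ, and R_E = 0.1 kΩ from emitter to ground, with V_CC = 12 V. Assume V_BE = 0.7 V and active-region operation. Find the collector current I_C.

I_C ≈ 9 mA

Thevenize the base divider: V_Th = V_CC·R_2/(R_1+R_2) = 12×56/156 = 4.31 V, R_Th = R_1‖R_2 = 35.9 kΩ.
Base-emitter loop: V_Th = I_B·R_Th + V_BE + (β+1)I_B·R_E, so I_B = (4.31 − 0.7) / (35.9 + 121×0.1) = 0.0752 mA.
I_C = β·I_B = 120×0.0752 = 9.02 mA, and I_E = (β+1)I_B = 9.09 mA.
V_CE = V_CC − I_C·R_C − I_E·R_E = 12 − 9.02×0.47 − 9.09×0.1 = 6.85 V.
V_CE = 6.85 V > 0.2 V confirms active-region operation.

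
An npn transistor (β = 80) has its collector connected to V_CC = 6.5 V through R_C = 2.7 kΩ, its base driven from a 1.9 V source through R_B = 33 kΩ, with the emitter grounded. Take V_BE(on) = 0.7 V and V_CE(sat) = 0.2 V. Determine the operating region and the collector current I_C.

Assume active: I_B = (1.9 − 0.7)/33 = 0.0364 mA, giving I_C = β·I_B = 2.91 mA.
But then V_CE = 6.5 − 2.91×2.7 = -1.35 V < V_CE(sat) = 0.2 V — impossible in the active region.
So the transistor is saturated. With V_CE = 0.2 V, I_C = (V_CC − 0.2)/R_C = 6.3/2.7 = 2.33 mA.
Check: β·I_B = 2.91 mA > I_C = 2.33 mA, confirming saturation.

saturation; I_C ≈ 2.3 mA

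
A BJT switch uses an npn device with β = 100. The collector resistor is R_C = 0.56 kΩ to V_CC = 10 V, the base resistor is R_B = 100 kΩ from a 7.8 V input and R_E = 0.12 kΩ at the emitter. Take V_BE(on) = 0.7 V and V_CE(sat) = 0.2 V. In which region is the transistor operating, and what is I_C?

active; I_C ≈ 6.3 mA

Assume active. Base-emitter loop: I_B = (V_BB − V_BE)/(R_B + (β+1)R_E) = (7.8 − 0.7)/(100 + 101×0.12) = 0.0633 mA.
I_C = β·I_B = 100×0.0633 = 6.33 mA.
V_CE = V_CC − I_C·R_C − I_E·R_E = 10 − 6.33×0.56 − 6.4×0.12 = 5.69 V > V_CE(sat), so the active-region assumption holds.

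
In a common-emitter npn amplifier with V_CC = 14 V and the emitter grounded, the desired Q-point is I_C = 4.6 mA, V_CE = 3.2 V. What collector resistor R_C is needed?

Collector loop: V_CC = I_C·R_C + V_CE.
R_C = (V_CC − V_CE)/I_C = (14 − 3.2)/4.6 = 2.35 kΩ.

R_C ≈ 2.3 kΩ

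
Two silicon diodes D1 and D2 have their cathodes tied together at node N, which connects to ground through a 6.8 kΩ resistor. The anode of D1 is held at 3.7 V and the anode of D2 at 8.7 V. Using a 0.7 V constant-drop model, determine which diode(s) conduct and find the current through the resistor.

Assume both conduct. Then node N would need to be at both 3.7−0.7 = 3 V and 8.7−0.7 = 8 V, which is impossible.
Assume only D2 conducts: V_N = 8.7 − 0.7 = 8 V, so I_R = 8/6.8 = 1.18 mA.
Check D1: its anode-to-cathode voltage is 3.7 − 8 = -4.3 V < 0.7 V, so it is off. The assumption is consistent.

Only D2 conducts; I_R ≈ 1.2 mA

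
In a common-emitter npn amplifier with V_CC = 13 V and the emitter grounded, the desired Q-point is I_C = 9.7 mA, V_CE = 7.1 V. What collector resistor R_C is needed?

R_C ≈ 0.61 kΩ

Collector loop: V_CC = I_C·R_C + V_CE.
R_C = (V_CC − V_CE)/I_C = (13 − 7.1)/9.7 = 0.608 kΩ.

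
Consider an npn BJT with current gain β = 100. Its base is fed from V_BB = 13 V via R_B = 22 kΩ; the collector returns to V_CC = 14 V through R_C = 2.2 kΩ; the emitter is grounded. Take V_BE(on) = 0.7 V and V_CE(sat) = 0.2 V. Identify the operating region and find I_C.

saturation; I_C ≈ 6.3 mA

Assume active: I_B = (13 − 0.7)/22 = 0.559 mA, giving I_C = β·I_B = 55.9 mA.
But then V_CE = 14 − 55.9×2.2 = -109 V < V_CE(sat) = 0.2 V — impossible in the active region.
So the transistor is saturated. With V_CE = 0.2 V, I_C = (V_CC − 0.2)/R_C = 13.8/2.2 = 6.27 mA.
Check: β·I_B = 55.9 mA > I_C = 6.27 mA, confirming saturation.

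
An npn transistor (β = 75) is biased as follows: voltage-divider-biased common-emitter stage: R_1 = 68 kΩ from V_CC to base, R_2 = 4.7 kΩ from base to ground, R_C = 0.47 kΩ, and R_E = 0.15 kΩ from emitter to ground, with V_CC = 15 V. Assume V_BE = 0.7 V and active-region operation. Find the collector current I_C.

Thevenize the base divider: V_Th = V_CC·R_2/(R_1+R_2) = 15×4.7/72.7 = 0.97 V, R_Th = R_1‖R_2 = 4.4 kΩ.
Base-emitter loop: V_Th = I_B·R_Th + V_BE + (β+1)I_B·R_E, so I_B = (0.97 − 0.7) / (4.4 + 76×0.15) = 0.0171 mA.
I_C = β·I_B = 75×0.0171 = 1.28 mA, and I_E = (β+1)I_B = 1.3 mA.
V_CE = V_CC − I_C·R_C − I_E·R_E = 15 − 1.28×0.47 − 1.3×0.15 = 14.2 V.
V_CE = 14.2 V > 0.2 V confirms active-region operation.

I_C ≈ 1.3 mA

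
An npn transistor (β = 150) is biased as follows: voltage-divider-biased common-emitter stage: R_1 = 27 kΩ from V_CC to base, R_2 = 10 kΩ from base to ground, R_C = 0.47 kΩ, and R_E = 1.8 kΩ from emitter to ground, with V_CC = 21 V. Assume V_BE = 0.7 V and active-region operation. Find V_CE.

Thevenize the base divider: V_Th = V_CC·R_2/(R_1+R_2) = 21×10/37 = 5.68 V, R_Th = R_1‖R_2 = 7.3 kΩ.
Base-emitter loop: V_Th = I_B·R_Th + V_BE + (β+1)I_B·R_E, so I_B = (5.68 − 0.7) / (7.3 + 151×1.8) = 0.0178 mA.
I_C = β·I_B = 150×0.0178 = 2.67 mA, and I_E = (β+1)I_B = 2.69 mA.
V_CE = V_CC − I_C·R_C − I_E·R_E = 21 − 2.67×0.47 − 2.69×1.8 = 14.9 V.
V_CE = 14.9 V > 0.2 V confirms active-region operation.

V_CE ≈ 15 V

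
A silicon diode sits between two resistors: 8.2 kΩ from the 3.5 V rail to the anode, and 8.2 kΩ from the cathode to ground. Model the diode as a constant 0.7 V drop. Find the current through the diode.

I ≈ 0.17 mA

The two resistors are in series with the diode, so KVL gives 3.5 = I·8.2 + 0.7 + I·8.2.
I = (3.5 − 0.7) / (8.2 + 8.2) kΩ = 2.8 / 16.4 = 0.171 mA.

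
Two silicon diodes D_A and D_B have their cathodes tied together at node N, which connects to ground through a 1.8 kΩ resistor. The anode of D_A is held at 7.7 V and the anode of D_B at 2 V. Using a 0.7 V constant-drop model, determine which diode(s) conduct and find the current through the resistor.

Only D_A conducts; I_R ≈ 3.9 mA

Assume both conduct. Then node N would need to be at both 7.7−0.7 = 7 V and 2−0.7 = 1.3 V, which is impossible.
Assume only D_A conducts: V_N = 7.7 − 0.7 = 7 V, so I_R = 7/1.8 = 3.89 mA.
Check D_B: its anode-to-cathode voltage is 2 − 7 = -5 V < 0.7 V, so it is off. The assumption is consistent.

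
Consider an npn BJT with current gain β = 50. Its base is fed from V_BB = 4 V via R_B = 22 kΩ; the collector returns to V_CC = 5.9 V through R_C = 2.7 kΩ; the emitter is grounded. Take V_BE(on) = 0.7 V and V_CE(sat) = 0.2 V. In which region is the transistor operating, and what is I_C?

Assume active: I_B = (4 − 0.7)/22 = 0.15 mA, giving I_C = β·I_B = 7.5 mA.
But then V_CE = 5.9 − 7.5×2.7 = -14.3 V < V_CE(sat) = 0.2 V — impossible in the active region.
So the transistor is saturated. With V_CE = 0.2 V, I_C = (V_CC − 0.2)/R_C = 5.7/2.7 = 2.11 mA.
Check: β·I_B = 7.5 mA > I_C = 2.11 mA, confirming saturation.

saturation; I_C ≈ 2.1 mA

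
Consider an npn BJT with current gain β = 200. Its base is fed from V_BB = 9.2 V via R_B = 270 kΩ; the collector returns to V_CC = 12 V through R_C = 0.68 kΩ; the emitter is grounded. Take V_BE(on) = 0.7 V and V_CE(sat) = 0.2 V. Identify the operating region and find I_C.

Assume active. Base-emitter loop: I_B = (V_BB − V_BE)/R_B = (9.2 − 0.7)/270 = 0.0315 mA.
I_C = β·I_B = 200×0.0315 = 6.3 mA.
V_CE = V_CC − I_C·R_C = 12 − 6.3×0.68 = 7.72 V > V_CE(sat), so the active-region assumption holds.

active; I_C ≈ 6.3 mA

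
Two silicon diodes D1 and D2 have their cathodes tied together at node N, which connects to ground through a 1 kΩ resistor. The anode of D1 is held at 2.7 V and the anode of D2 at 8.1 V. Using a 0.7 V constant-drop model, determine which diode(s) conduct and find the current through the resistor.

Only D2 conducts; I_R ≈ 7.4 mA

Assume both conduct. Then node N would need to be at both 2.7−0.7 = 2 V and 8.1−0.7 = 7.4 V, which is impossible.
Assume only D2 conducts: V_N = 8.1 − 0.7 = 7.4 V, so I_R = 7.4/1 = 7.4 mA.
Check D1: its anode-to-cathode voltage is 2.7 − 7.4 = -4.7 V < 0.7 V, so it is off. The assumption is consistent.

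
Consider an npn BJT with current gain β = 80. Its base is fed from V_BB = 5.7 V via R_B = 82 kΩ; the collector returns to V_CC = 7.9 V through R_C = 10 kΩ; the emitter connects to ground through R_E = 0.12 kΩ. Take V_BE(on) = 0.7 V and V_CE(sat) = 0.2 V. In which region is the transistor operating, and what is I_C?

saturation; I_C ≈ 0.76 mA

Assume active: I_B = (5.7 − 0.7)/(82 + 81×0.12) = 0.0545 mA, I_C = β·I_B = 4.36 mA.
Then V_CE = 7.9 − 4.36×10 − 4.42×0.12 = -36.2 V < 0.2 V — the active assumption fails.
Re-solve with V_CE = 0.2 V. KCL at the emitter: V_E/R_E = (V_BB−0.7−V_E)/R_B + (V_CC−0.2−V_E)/R_C, giving V_E = 0.0984 V.
I_C = (V_CC − 0.2 − V_E)/R_C = (7.7 − 0.0984)/10 = 0.76 mA.
Check: I_B = (5 − 0.0984)/82 = 0.0598 mA, and β·I_B = 4.78 mA > I_C, confirming saturation.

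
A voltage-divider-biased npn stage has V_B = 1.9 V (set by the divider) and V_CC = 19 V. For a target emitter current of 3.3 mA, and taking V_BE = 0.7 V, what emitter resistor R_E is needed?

R_E ≈ 0.36 kΩ

V_E = V_B − V_BE = 1.9 − 0.7 = 1.2 V.
R_E = V_E / I_E = 1.2 / 3.3 = 0.364 kΩ.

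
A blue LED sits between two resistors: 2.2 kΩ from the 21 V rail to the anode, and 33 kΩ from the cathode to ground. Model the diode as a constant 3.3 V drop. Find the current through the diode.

The two resistors are in series with the diode, so KVL gives 21 = I·2.2 + 3.3 + I·33.
I = (21 − 3.3) / (2.2 + 33) kΩ = 17.7 / 35.2 = 0.503 mA.

I ≈ 0.5 mA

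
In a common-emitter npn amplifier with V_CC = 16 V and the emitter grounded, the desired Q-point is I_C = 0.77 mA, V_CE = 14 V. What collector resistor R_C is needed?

R_C ≈ 2.6 kΩ

Collector loop: V_CC = I_C·R_C + V_CE.
R_C = (V_CC − V_CE)/I_C = (16 − 14)/0.77 = 2.6 kΩ.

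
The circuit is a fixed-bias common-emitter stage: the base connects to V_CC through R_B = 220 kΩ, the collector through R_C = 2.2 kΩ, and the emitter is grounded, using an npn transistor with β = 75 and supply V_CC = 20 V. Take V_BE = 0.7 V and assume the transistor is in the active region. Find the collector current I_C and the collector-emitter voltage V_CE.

I_C ≈ 6.6 mA, V_CE ≈ 5.5 V

Base loop: V_CC = I_B·R_B + V_BE, so I_B = (20 − 0.7)/220 kΩ = 0.0877 mA.
In the active region I_C = β·I_B = 75 × 0.0877 = 6.58 mA.
Collector loop: V_CE = V_CC − I_C·R_C = 20 − 6.58×2.2 = 5.52 V.
Since V_CE = 5.52 V > V_CE(sat) ≈ 0.2 V, the transistor is in the active region as assumed.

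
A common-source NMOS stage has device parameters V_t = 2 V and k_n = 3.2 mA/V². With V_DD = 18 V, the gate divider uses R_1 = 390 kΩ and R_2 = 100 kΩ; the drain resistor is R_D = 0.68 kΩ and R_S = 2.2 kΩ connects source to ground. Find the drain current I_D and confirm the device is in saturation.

I_D ≈ 0.51 mA

V_G = V_DD·R_2/(R_1+R_2) = 18×100/490 = 3.67 V.
Assume saturation: I_D = (k_n/2)(V_GS − V_t)² with V_GS = V_G − I_D·R_S = 3.67 − 2.2·I_D.
Substituting gives 7.74·I_D² − 12.8·I_D + 4.48 = 0, with roots I_D = 0.505 or 1.15 mA.
The root I_D = 1.15 mA gives V_GS = 1.15 V ≤ V_t, so take I_D = 0.505 mA.
Then V_GS = 2.56 V and V_DS = V_DD − I_D(R_D+R_S) = 18 − 0.505×2.88 = 16.5 V.
Saturation requires V_DS ≥ V_GS − V_t = 0.562 V; 16.5 ≥ 0.562 ✓.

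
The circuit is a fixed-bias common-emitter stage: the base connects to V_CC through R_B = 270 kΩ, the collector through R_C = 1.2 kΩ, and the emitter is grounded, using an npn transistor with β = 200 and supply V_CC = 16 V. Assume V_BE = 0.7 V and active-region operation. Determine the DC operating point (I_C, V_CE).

Base loop: V_CC = I_B·R_B + V_BE, so I_B = (16 − 0.7)/270 kΩ = 0.0567 mA.
In the active region I_C = β·I_B = 200 × 0.0567 = 11.3 mA.
Collector loop: V_CE = V_CC − I_C·R_C = 16 − 11.3×1.2 = 2.4 V.
Since V_CE = 2.4 V > V_CE(sat) ≈ 0.2 V, the transistor is in the active region as assumed.

I_C ≈ 11 mA, V_CE ≈ 2.4 V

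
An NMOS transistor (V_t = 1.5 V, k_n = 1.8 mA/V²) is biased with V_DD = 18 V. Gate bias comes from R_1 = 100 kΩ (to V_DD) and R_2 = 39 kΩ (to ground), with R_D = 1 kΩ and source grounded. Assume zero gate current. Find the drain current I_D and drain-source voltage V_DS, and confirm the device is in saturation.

V_G = V_DD·R_2/(R_1+R_2) = 18×39/139 = 5.05 V. With the source grounded, V_GS = V_G = 5.05 V.
Assume saturation: I_D = (k_n/2)(V_GS − V_t)² = (1.8/2)×(5.05 − 1.5)² = 0.9×3.55² = 11.3 mA.
V_DS = V_DD − I_D·R_D = 18 − 11.3×1 = 6.66 V.
Saturation requires V_DS ≥ V_GS − V_t = 3.55 V; 6.66 ≥ 3.55 ✓.

I_D ≈ 11 mA, V_DS ≈ 6.7 V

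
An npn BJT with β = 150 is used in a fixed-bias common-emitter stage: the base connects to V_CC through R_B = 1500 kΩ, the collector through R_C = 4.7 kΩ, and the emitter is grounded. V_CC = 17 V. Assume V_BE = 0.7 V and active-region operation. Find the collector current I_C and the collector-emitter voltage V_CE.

Base loop: V_CC = I_B·R_B + V_BE, so I_B = (17 − 0.7)/1500 kΩ = 0.0109 mA.
In the active region I_C = β·I_B = 150 × 0.0109 = 1.63 mA.
Collector loop: V_CE = V_CC − I_C·R_C = 17 − 1.63×4.7 = 9.34 V.
Since V_CE = 9.34 V > V_CE(sat) ≈ 0.2 V, the transistor is in the active region as assumed.

I_C ≈ 1.6 mA, V_CE ≈ 9.3 V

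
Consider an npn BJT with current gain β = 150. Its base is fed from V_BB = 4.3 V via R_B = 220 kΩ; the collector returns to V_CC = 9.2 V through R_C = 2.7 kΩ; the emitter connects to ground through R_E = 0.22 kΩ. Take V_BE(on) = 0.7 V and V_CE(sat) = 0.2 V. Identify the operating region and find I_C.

active; I_C ≈ 2.1 mA

Assume active. Base-emitter loop: I_B = (V_BB − V_BE)/(R_B + (β+1)R_E) = (4.3 − 0.7)/(220 + 151×0.22) = 0.0142 mA.
I_C = β·I_B = 150×0.0142 = 2.13 mA.
V_CE = V_CC − I_C·R_C − I_E·R_E = 9.2 − 2.13×2.7 − 2.15×0.22 = 2.97 V > V_CE(sat), so the active-region assumption holds.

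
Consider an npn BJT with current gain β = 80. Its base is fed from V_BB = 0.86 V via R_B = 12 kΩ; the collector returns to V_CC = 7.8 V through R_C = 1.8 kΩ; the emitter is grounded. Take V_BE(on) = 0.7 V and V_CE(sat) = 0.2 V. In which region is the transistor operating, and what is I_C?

active; I_C ≈ 1.1 mA

Assume active. Base-emitter loop: I_B = (V_BB − V_BE)/R_B = (0.86 − 0.7)/12 = 0.0133 mA.
I_C = β·I_B = 80×0.0133 = 1.07 mA.
V_CE = V_CC − I_C·R_C = 7.8 − 1.07×1.8 = 5.88 V > V_CE(sat), so the active-region assumption holds.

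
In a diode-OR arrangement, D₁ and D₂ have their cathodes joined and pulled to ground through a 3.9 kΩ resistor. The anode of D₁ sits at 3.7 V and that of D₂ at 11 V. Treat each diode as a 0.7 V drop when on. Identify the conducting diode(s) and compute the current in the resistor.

Only D₂ conducts; I_R ≈ 2.6 mA

Assume both conduct. Then node N would need to be at both 3.7−0.7 = 3 V and 11−0.7 = 10.3 V, which is impossible.
Assume only D₂ conducts: V_N = 11 − 0.7 = 10.3 V, so I_R = 10.3/3.9 = 2.64 mA.
Check D₁: its anode-to-cathode voltage is 3.7 − 10.3 = -6.6 V < 0.7 V, so it is off. The assumption is consistent.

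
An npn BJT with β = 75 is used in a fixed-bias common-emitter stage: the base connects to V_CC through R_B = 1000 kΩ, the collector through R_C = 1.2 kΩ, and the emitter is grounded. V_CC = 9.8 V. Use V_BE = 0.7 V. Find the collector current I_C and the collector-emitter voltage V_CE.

Base loop: V_CC = I_B·R_B + V_BE, so I_B = (9.8 − 0.7)/1000 kΩ = 0.0091 mA.
In the active region I_C = β·I_B = 75 × 0.0091 = 0.683 mA.
Collector loop: V_CE = V_CC − I_C·R_C = 9.8 − 0.683×1.2 = 8.98 V.
Since V_CE = 8.98 V > V_CE(sat) ≈ 0.2 V, the transistor is in the active region as assumed.

I_C ≈ 0.68 mA, V_CE ≈ 9 V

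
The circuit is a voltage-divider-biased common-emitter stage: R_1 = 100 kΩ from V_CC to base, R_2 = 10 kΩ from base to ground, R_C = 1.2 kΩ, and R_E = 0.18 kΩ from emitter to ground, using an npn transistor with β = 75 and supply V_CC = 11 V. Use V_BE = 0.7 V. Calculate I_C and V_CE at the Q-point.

Thevenize the base divider: V_Th = V_CC·R_2/(R_1+R_2) = 11×10/110 = 1 V, R_Th = R_1‖R_2 = 9.09 kΩ.
Base-emitter loop: V_Th = I_B·R_Th + V_BE + (β+1)I_B·R_E, so I_B = (1 − 0.7) / (9.09 + 76×0.18) = 0.0132 mA.
I_C = β·I_B = 75×0.0132 = 0.988 mA, and I_E = (β+1)I_B = 1 mA.
V_CE = V_CC − I_C·R_C − I_E·R_E = 11 − 0.988×1.2 − 1×0.18 = 9.63 V.
V_CE = 9.63 V > 0.2 V confirms active-region operation.

I_C ≈ 0.99 mA, V_CE ≈ 9.6 V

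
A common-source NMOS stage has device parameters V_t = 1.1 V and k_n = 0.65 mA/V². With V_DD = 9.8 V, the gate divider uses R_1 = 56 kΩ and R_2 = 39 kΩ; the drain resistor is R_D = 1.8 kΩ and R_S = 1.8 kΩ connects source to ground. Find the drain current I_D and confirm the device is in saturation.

I_D ≈ 0.77 mA

V_G = V_DD·R_2/(R_1+R_2) = 9.8×39/95 = 4.02 V.
Assume saturation: I_D = (k_n/2)(V_GS − V_t)² with V_GS = V_G − I_D·R_S = 4.02 − 1.8·I_D.
Substituting gives 1.05·I_D² − 4.42·I_D + 2.78 = 0, with roots I_D = 0.769 or 3.43 mA.
The root I_D = 3.43 mA gives V_GS = -2.15 V ≤ V_t, so take I_D = 0.769 mA.
Then V_GS = 2.64 V and V_DS = V_DD − I_D(R_D+R_S) = 9.8 − 0.769×3.6 = 7.03 V.
Saturation requires V_DS ≥ V_GS − V_t = 1.54 V; 7.03 ≥ 1.54 ✓.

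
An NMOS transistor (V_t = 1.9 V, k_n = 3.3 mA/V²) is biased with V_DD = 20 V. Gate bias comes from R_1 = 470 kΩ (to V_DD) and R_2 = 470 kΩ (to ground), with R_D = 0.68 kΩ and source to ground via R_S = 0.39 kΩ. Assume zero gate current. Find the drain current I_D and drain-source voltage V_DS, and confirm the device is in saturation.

V_G = V_DD·R_2/(R_1+R_2) = 20×470/940 = 10 V.
Assume saturation: I_D = (k_n/2)(V_GS − V_t)² with V_GS = V_G − I_D·R_S = 10 − 0.39·I_D.
Substituting gives 0.251·I_D² − 11.4·I_D + 108 = 0, with roots I_D = 13.4 or 32.1 mA.
The root I_D = 32.1 mA gives V_GS = -2.51 V ≤ V_t, so take I_D = 13.4 mA.
Then V_GS = 4.75 V and V_DS = V_DD − I_D(R_D+R_S) = 20 − 13.4×1.07 = 5.61 V.
Saturation requires V_DS ≥ V_GS − V_t = 2.85 V; 5.61 ≥ 2.85 ✓.

I_D ≈ 13 mA, V_DS ≈ 5.6 V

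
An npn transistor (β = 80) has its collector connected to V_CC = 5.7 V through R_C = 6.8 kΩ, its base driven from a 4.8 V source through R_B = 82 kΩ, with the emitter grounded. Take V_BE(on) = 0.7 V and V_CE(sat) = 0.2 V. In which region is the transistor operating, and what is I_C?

Assume active: I_B = (4.8 − 0.7)/82 = 0.05 mA, giving I_C = β·I_B = 4 mA.
But then V_CE = 5.7 − 4×6.8 = -21.5 V < V_CE(sat) = 0.2 V — impossible in the active region.
So the transistor is saturated. With V_CE = 0.2 V, I_C = (V_CC − 0.2)/R_C = 5.5/6.8 = 0.809 mA.
Check: β·I_B = 4 mA > I_C = 0.809 mA, confirming saturation.

saturation; I_C ≈ 0.81 mA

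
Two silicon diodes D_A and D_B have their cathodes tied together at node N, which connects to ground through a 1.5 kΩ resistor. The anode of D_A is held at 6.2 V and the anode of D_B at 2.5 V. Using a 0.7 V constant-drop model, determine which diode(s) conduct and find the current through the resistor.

Assume both conduct. Then node N would need to be at both 6.2−0.7 = 5.5 V and 2.5−0.7 = 1.8 V, which is impossible.
Assume only D_A conducts: V_N = 6.2 − 0.7 = 5.5 V, so I_R = 5.5/1.5 = 3.67 mA.
Check D_B: its anode-to-cathode voltage is 2.5 − 5.5 = -3 V < 0.7 V, so it is off. The assumption is consistent.

Only D_A conducts; I_R ≈ 3.7 mA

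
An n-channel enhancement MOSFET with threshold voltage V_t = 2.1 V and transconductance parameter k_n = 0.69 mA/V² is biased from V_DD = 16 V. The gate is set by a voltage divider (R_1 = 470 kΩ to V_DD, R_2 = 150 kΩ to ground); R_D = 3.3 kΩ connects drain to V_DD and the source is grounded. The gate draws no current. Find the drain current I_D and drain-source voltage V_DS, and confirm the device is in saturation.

I_D ≈ 1.1 mA, V_DS ≈ 12 V

V_G = V_DD·R_2/(R_1+R_2) = 16×150/620 = 3.87 V. With the source grounded, V_GS = V_G = 3.87 V.
Assume saturation: I_D = (k_n/2)(V_GS − V_t)² = (0.69/2)×(3.87 − 2.1)² = 0.345×1.77² = 1.08 mA.
V_DS = V_DD − I_D·R_D = 16 − 1.08×3.3 = 12.4 V.
Saturation requires V_DS ≥ V_GS − V_t = 1.77 V; 12.4 ≥ 1.77 ✓.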